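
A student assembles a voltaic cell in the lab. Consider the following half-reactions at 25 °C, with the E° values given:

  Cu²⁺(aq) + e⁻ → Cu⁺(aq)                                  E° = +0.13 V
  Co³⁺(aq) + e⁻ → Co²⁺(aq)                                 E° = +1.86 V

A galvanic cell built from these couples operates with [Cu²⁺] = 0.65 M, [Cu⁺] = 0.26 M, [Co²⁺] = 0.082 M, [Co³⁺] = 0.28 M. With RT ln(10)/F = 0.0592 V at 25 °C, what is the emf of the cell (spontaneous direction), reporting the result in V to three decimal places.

+1.738 V

Co³⁺/Co²⁺ is the cathode (higher E°), Cu²⁺/Cu⁺ the anode: E°cell = +1.86 − (+0.13) = +1.73 V, n = 1.
Overall: Co³⁺(aq) + Cu⁺(aq) → Co²⁺(aq) + Cu²⁺(aq)
Q = [Co²⁺]·[Cu²⁺] / ([Co³⁺]·[Cu⁺]); log Q = -0.135.
E = E° − (0.0592/n) log Q = +1.73 − (0.0592/1)(-0.135) = +1.738 V.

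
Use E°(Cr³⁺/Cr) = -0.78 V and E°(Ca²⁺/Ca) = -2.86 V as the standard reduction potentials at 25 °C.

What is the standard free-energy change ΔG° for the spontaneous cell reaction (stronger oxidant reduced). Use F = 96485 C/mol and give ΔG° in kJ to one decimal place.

-1204.1 kJ

Cr³⁺/Cr (E° = -0.78 V) is the cathode; Ca²⁺/Ca (E° = -2.86 V) is the anode, so E°cell = +2.08 V.
Balancing electrons gives n = 6 (lcm of 3 and 2).
ΔG° = −nFE° = −(6)(96485)(+2.08) = -1,204,133 J = -1204.1 kJ.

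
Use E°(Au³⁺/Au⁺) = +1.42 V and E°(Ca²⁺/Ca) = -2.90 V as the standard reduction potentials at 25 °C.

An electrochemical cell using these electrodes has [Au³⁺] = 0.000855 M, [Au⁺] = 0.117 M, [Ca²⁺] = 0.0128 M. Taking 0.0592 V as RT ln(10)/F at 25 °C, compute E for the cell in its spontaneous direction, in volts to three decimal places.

Au³⁺/Au⁺ is the cathode (higher E°), Ca²⁺/Ca the anode: E°cell = +1.42 − (-2.90) = +4.32 V, n = 2.
Overall: Au³⁺(aq) + Ca(s) → Au⁺(aq) + Ca²⁺(aq)
Q = [Au⁺]·[Ca²⁺] / ([Au³⁺]); log Q = 0.243.
E = E° − (0.0592/n) log Q = +4.32 − (0.0592/2)(0.243) = +4.313 V.

+4.313 V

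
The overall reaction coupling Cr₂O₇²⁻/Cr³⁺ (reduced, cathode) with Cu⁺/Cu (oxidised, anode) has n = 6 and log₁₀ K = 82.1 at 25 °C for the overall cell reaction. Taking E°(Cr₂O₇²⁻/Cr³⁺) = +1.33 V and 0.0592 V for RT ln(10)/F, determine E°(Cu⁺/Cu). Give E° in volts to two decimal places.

+0.52 V

E°cell = (0.0592/n)·log K = (0.0592/6)(82.1) = +0.810 V.
Since Cr₂O₇²⁻/Cr³⁺ is the cathode and Cu⁺/Cu the anode, E°cell = E°(Cr₂O₇²⁻/Cr³⁺) − E°(Cu⁺/Cu).
So E°(Cu⁺/Cu) = E°(Cr₂O₇²⁻/Cr³⁺) − E°cell = (+1.33) − (+0.810) = +0.52 V.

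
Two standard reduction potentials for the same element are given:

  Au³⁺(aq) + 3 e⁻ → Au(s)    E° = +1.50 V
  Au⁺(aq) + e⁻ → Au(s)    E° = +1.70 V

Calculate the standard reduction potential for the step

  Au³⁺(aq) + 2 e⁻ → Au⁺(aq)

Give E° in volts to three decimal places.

Sequential free energies add, so n₃E°₃ = n₁E°₁ + n₂E°₂.
With n₃ = 3, and the known step contributing 1×(+1.70) V, the unknown satisfies 2·E° = 3×(+1.50) − 1×(+1.70) = +2.800.
E° = +2.800 / 2 = +1.400 V.

+1.400 V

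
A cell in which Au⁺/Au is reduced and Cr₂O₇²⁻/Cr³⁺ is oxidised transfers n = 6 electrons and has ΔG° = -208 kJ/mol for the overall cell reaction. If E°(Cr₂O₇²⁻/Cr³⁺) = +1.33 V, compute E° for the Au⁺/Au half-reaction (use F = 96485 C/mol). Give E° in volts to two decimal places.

+1.69 V

E°cell = −ΔG°/(nF) = −(-208×10³)/((6)(96485)) = +0.359 V.
Since Au⁺/Au is the cathode and Cr₂O₇²⁻/Cr³⁺ the anode, E°cell = E°(Au⁺/Au) − E°(Cr₂O₇²⁻/Cr³⁺).
So E°(Au⁺/Au) = E°cell + E°(Cr₂O₇²⁻/Cr³⁺) = +0.359 + (+1.33) = +1.69 V.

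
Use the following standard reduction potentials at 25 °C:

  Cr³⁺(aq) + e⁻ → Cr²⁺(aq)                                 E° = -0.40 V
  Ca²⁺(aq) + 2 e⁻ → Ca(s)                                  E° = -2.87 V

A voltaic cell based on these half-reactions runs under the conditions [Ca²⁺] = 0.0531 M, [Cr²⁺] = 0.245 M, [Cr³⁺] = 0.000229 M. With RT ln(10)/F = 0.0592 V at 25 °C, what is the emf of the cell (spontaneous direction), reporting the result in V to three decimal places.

Cr³⁺/Cr²⁺ is the cathode (higher E°), Ca²⁺/Ca the anode: E°cell = -0.40 − (-2.87) = +2.47 V, n = 2.
Overall: 2 Cr³⁺(aq) + Ca(s) → 2 Cr²⁺(aq) + Ca²⁺(aq)
Q = [Cr²⁺]^2·[Ca²⁺] / ([Cr³⁺]^2); log Q = 4.784.
E = E° − (0.0592/n) log Q = +2.47 − (0.0592/2)(4.784) = +2.328 V.

+2.328 V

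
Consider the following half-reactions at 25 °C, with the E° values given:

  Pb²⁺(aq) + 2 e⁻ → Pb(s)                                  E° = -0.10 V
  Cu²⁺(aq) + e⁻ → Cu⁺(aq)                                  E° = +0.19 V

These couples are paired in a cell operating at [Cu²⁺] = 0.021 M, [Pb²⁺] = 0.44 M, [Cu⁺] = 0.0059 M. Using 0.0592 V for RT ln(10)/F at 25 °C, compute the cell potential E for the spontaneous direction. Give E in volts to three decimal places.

Cu²⁺/Cu⁺ is the cathode (higher E°), Pb²⁺/Pb the anode: E°cell = +0.19 − (-0.10) = +0.29 V, n = 2.
Overall: 2 Cu²⁺(aq) + Pb(s) → 2 Cu⁺(aq) + Pb²⁺(aq)
Q = [Cu⁺]^2·[Pb²⁺] / ([Cu²⁺]^2); log Q = -1.459.
E = E° − (0.0592/n) log Q = +0.29 − (0.0592/2)(-1.459) = +0.333 V.

+0.333 V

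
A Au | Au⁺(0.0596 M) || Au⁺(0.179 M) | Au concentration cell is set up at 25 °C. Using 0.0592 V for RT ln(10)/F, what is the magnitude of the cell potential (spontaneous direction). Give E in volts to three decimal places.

For a concentration cell E°cell = 0. The 0.179 M side is the cathode (reduction is favoured where [Au⁺] is higher).
With n = 1, E = −(0.0592/1) log([Au⁺]ₐₙ/[Au⁺]꜀ₐₜ) = −(0.0592/1) log(0.0596/0.179) = −(0.0592/1)(-0.478) = +0.028 V.

+0.028 V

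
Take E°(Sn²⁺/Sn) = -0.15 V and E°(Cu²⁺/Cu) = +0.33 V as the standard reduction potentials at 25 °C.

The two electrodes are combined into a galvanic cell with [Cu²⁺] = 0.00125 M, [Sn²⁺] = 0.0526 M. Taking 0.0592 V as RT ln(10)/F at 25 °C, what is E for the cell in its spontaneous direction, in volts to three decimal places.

Cu²⁺/Cu is the cathode (higher E°), Sn²⁺/Sn the anode: E°cell = +0.33 − (-0.15) = +0.48 V, n = 2.
Overall: Cu²⁺(aq) + Sn(s) → Cu(s) + Sn²⁺(aq)
Q = [Sn²⁺] / ([Cu²⁺]); log Q = 1.624.
E = E° − (0.0592/n) log Q = +0.48 − (0.0592/2)(1.624) = +0.432 V.

+0.432 V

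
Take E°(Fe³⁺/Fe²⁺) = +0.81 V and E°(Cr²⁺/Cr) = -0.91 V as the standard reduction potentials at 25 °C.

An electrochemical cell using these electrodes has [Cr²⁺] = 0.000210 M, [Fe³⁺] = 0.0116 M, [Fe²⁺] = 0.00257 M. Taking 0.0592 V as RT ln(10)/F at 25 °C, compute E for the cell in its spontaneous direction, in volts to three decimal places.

Fe³⁺/Fe²⁺ is the cathode (higher E°), Cr²⁺/Cr the anode: E°cell = +0.81 − (-0.91) = +1.72 V, n = 2.
Overall: 2 Fe³⁺(aq) + Cr(s) → 2 Fe²⁺(aq) + Cr²⁺(aq)
Q = [Fe²⁺]^2·[Cr²⁺] / ([Fe³⁺]^2); log Q = -4.987.
E = E° − (0.0592/n) log Q = +1.72 − (0.0592/2)(-4.987) = +1.868 V.

+1.868 V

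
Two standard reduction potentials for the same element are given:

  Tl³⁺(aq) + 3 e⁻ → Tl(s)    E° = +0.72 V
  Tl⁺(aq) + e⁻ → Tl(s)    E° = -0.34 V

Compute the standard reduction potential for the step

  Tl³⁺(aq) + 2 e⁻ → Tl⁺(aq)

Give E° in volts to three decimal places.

Sequential free energies add, so n₃E°₃ = n₁E°₁ + n₂E°₂.
With n₃ = 3, and the known step contributing 1×(-0.34) V, the unknown satisfies 2·E° = 3×(+0.72) − 1×(-0.34) = +2.500.
E° = +2.500 / 2 = +1.250 V.

+1.250 V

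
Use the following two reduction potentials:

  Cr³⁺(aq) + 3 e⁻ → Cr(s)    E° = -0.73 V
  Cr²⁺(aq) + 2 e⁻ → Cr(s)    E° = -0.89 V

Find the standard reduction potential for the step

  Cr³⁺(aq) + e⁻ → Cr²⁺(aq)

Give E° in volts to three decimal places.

Sequential free energies add, so n₃E°₃ = n₁E°₁ + n₂E°₂.
With n₃ = 3, and the known step contributing 2×(-0.89) V, the unknown satisfies 1·E° = 3×(-0.73) − 2×(-0.89) = -0.410.
E° = -0.410 / 1 = -0.410 V.

-0.410 V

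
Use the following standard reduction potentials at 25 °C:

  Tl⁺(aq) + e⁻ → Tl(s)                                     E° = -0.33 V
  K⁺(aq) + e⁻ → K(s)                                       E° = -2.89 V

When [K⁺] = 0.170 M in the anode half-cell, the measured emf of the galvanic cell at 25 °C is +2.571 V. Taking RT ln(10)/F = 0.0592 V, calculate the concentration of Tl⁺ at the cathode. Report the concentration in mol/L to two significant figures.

Tl⁺/Tl is the cathode, K⁺/K the anode: E°cell = +2.56 V, n = 1.
Overall reaction: Tl⁺(aq) + K(s) → Tl(s) + K⁺(aq); Q = [K⁺]^1/[Tl⁺]^1.
From E = E° − (0.0592/n) log Q: log Q = (E° − E)·n/0.0592 = (+2.56 − (+2.571))·1/0.0592 = -0.1858.
So 1·log[Tl⁺] = 1·log(0.17) − log Q = -0.7696 − (-0.1858) = -0.5838; [Tl⁺] = 10^(-0.5838) ≈ 0.26 M.

0.26 M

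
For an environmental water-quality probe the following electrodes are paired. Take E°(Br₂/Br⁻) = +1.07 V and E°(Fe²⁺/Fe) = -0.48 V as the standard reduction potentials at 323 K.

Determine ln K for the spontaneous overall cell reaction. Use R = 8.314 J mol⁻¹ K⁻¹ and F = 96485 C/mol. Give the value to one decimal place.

Cathode: Br₂/Br⁻; anode: Fe²⁺/Fe. E°cell = (+1.07) − (-0.48) = +1.55 V, with n = 2.
ΔG° = −nFE° = −RT ln K, so ln K = nFE°/(RT) = (2)(96485)(+1.55) / ((8.314)(323)) = 111.380.

111.4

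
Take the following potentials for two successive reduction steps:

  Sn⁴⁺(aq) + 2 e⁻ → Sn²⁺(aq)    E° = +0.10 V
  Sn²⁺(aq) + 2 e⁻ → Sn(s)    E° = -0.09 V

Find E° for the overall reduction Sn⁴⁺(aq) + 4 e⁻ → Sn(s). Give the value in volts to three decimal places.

+0.005 V

Since ΔG° = −nFE° is additive over sequential reductions, n₃E°₃ = n₁E°₁ + n₂E°₂.
E°₃ = (2×+0.10 + 2×-0.09) / 4 = (+0.020) / 4 = +0.005 V.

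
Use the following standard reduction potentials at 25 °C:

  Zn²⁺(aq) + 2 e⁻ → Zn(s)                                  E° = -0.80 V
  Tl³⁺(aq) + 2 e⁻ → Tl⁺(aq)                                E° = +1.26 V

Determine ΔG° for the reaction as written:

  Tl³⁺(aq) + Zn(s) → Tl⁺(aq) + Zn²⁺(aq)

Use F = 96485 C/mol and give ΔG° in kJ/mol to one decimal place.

As written, Tl³⁺/Tl⁺ is reduced (cathode) and Zn²⁺/Zn is oxidised (anode), so E°cell = (+1.26) − (-0.80) = +2.06 V.
Balancing electrons gives n = 2.
ΔG° = −nFE° = −(2)(96485)(+2.06) = -397,518 J = -397.5 kJ/mol.

-397.5 kJ/mol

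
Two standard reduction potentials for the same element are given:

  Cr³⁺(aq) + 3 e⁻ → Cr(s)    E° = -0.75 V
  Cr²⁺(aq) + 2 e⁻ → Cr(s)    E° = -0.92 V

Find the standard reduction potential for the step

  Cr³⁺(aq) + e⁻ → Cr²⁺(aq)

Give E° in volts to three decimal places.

Sequential free energies add, so n₃E°₃ = n₁E°₁ + n₂E°₂.
With n₃ = 3, and the known step contributing 2×(-0.92) V, the unknown satisfies 1·E° = 3×(-0.75) − 2×(-0.92) = -0.410.
E° = -0.410 / 1 = -0.410 V.

-0.410 V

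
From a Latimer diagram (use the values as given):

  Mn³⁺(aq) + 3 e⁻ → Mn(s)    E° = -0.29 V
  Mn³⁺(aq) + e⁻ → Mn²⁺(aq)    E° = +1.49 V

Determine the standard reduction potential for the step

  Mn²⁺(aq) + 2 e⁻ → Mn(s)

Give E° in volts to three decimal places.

-1.180 V

Sequential free energies add, so n₃E°₃ = n₁E°₁ + n₂E°₂.
With n₃ = 3, and the known step contributing 1×(+1.49) V, the unknown satisfies 2·E° = 3×(-0.29) − 1×(+1.49) = -2.360.
E° = -2.360 / 2 = -1.180 V.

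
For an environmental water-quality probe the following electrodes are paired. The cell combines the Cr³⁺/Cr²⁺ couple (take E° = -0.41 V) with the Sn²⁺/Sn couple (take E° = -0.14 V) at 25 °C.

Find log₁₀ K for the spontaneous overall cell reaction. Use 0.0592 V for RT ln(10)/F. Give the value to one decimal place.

Cathode: Sn²⁺/Sn; anode: Cr³⁺/Cr²⁺. E°cell = +0.27 V, n = 2.
log K = nE°cell / 0.0592 = (2)(+0.27) / 0.0592 = 9.1.

9.1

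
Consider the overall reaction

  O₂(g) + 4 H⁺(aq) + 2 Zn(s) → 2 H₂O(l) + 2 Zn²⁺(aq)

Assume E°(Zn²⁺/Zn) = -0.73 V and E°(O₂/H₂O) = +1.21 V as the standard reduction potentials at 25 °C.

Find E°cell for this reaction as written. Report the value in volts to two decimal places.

+1.94 V

The O₂/H₂O couple has the higher reduction potential, so it is the cathode; Zn²⁺/Zn is oxidised at the anode.
E°cell = E°(cathode) − E°(anode) = (+1.21) − (-0.73) = +1.94 V.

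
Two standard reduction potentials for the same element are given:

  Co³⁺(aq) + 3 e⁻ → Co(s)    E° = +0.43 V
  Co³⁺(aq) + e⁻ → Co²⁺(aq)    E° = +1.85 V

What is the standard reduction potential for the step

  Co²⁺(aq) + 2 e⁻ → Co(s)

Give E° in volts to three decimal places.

-0.280 V

Sequential free energies add, so n₃E°₃ = n₁E°₁ + n₂E°₂.
With n₃ = 3, and the known step contributing 1×(+1.85) V, the unknown satisfies 2·E° = 3×(+0.43) − 1×(+1.85) = -0.560.
E° = -0.560 / 2 = -0.280 V.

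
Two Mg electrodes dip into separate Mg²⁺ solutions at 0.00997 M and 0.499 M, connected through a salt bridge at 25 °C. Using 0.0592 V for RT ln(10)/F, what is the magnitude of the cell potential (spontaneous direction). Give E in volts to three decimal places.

For a concentration cell E°cell = 0. The 0.499 M side is the cathode (reduction is favoured where [Mg²⁺] is higher).
With n = 2, E = −(0.0592/2) log([Mg²⁺]ₐₙ/[Mg²⁺]꜀ₐₜ) = −(0.0592/2) log(0.00997/0.499) = −(0.0592/2)(-1.699) = +0.050 V.

+0.050 V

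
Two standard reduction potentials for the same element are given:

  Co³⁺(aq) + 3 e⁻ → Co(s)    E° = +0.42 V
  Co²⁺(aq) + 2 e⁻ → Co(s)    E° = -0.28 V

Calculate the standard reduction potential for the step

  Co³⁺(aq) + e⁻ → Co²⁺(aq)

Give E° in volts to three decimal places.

Sequential free energies add, so n₃E°₃ = n₁E°₁ + n₂E°₂.
With n₃ = 3, and the known step contributing 2×(-0.28) V, the unknown satisfies 1·E° = 3×(+0.42) − 2×(-0.28) = +1.820.
E° = +1.820 / 1 = +1.820 V.

+1.820 V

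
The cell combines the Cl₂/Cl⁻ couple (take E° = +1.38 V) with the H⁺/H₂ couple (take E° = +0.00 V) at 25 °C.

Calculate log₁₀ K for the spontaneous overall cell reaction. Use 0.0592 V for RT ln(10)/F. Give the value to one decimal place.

Cathode: Cl₂/Cl⁻; anode: H⁺/H₂. E°cell = +1.38 V, n = 2.
log K = nE°cell / 0.0592 = (2)(+1.38) / 0.0592 = 46.6.

46.6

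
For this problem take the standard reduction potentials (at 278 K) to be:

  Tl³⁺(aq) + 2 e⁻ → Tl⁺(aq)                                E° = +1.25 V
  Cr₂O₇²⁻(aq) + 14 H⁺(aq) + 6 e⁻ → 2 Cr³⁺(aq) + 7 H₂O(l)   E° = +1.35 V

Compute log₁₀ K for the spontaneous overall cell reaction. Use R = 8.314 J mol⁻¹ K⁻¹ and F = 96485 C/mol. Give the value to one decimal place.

10.9

Cathode: Cr₂O₇²⁻/Cr³⁺; anode: Tl³⁺/Tl⁺. E°cell = (+1.35) − (+1.25) = +0.10 V, with n = 6.
ΔG° = −nFE° = −RT ln K, so ln K = nFE°/(RT) = (6)(96485)(+0.10) / ((8.314)(278)) = 25.047.
log₁₀ K = 25.047 / ln 10 = 10.9.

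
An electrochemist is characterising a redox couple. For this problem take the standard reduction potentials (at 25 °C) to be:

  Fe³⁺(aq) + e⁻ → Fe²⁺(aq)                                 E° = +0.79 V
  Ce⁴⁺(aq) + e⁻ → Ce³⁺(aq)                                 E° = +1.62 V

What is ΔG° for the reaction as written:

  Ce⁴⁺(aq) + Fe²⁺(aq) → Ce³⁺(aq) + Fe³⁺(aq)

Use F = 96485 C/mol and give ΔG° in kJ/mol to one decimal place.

-80.1 kJ/mol

As written, Ce⁴⁺/Ce³⁺ is reduced (cathode) and Fe³⁺/Fe²⁺ is oxidised (anode), so E°cell = (+1.62) − (+0.79) = +0.83 V.
Balancing electrons gives n = 1.
ΔG° = −nFE° = −(1)(96485)(+0.83) = -80,083 J = -80.1 kJ/mol.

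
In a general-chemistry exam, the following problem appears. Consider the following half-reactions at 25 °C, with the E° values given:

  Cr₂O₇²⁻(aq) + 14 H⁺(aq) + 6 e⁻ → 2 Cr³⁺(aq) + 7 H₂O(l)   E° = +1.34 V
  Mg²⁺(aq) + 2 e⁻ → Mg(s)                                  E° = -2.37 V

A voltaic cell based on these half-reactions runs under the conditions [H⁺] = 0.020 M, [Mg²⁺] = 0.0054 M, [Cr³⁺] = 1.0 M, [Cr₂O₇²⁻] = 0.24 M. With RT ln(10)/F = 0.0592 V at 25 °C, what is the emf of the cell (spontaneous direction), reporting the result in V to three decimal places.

+3.536 V

Cr₂O₇²⁻/Cr³⁺ is the cathode (higher E°), Mg²⁺/Mg the anode: E°cell = +1.34 − (-2.37) = +3.71 V, n = 6.
Overall: Cr₂O₇²⁻(aq) + 14 H⁺(aq) + 3 Mg(s) → 2 Cr³⁺(aq) + 7 H₂O(l) + 3 Mg²⁺(aq)
Q = [Cr³⁺]^2·[Mg²⁺]^3 / ([Cr₂O₇²⁻]·[H⁺]^14); log Q = 17.603.
E = E° − (0.0592/n) log Q = +3.71 − (0.0592/6)(17.603) = +3.536 V.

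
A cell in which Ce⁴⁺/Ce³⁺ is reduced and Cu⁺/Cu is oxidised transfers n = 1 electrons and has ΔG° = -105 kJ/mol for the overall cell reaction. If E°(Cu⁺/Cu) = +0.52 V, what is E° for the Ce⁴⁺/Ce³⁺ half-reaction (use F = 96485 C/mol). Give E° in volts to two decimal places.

+1.61 V

E°cell = −ΔG°/(nF) = −(-105×10³)/((1)(96485)) = +1.088 V.
Since Ce⁴⁺/Ce³⁺ is the cathode and Cu⁺/Cu the anode, E°cell = E°(Ce⁴⁺/Ce³⁺) − E°(Cu⁺/Cu).
So E°(Ce⁴⁺/Ce³⁺) = E°cell + E°(Cu⁺/Cu) = +1.088 + (+0.52) = +1.61 V.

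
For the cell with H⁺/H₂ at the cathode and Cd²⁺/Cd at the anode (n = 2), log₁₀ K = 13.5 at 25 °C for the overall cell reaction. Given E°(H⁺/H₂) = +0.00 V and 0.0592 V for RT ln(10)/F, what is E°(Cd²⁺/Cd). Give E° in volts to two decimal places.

-0.40 V

E°cell = (0.0592/n)·log K = (0.0592/2)(13.5) = +0.400 V.
Since H⁺/H₂ is the cathode and Cd²⁺/Cd the anode, E°cell = E°(H⁺/H₂) − E°(Cd²⁺/Cd).
So E°(Cd²⁺/Cd) = E°(H⁺/H₂) − E°cell = (+0.00) − (+0.400) = -0.40 V.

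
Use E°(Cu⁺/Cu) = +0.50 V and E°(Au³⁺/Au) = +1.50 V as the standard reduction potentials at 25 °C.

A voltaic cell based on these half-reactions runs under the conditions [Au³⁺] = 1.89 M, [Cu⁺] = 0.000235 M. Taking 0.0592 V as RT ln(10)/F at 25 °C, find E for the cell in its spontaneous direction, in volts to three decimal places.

Au³⁺/Au is the cathode (higher E°), Cu⁺/Cu the anode: E°cell = +1.50 − (+0.50) = +1.00 V, n = 3.
Overall: Au³⁺(aq) + 3 Cu(s) → Au(s) + 3 Cu⁺(aq)
Q = [Cu⁺]^3 / ([Au³⁺]); log Q = -11.163.
E = E° − (0.0592/n) log Q = +1.00 − (0.0592/3)(-11.163) = +1.220 V.

+1.220 V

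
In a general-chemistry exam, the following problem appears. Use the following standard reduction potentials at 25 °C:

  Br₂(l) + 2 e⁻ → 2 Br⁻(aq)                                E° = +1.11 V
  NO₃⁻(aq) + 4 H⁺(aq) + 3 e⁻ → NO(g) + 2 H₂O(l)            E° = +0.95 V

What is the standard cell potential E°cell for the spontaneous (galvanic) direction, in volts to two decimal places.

The Br₂/Br⁻ couple has the higher reduction potential, so it is the cathode; NO₃⁻/NO is oxidised at the anode.
E°cell = E°(cathode) − E°(anode) = (+1.11) − (+0.95) = +0.16 V.

+0.16 V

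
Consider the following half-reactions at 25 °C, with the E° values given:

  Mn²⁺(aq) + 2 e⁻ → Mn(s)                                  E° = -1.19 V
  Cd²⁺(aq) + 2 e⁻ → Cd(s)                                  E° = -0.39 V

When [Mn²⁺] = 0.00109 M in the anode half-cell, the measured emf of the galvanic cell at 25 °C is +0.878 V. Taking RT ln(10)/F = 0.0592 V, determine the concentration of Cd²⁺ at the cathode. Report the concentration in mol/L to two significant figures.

Cd²⁺/Cd is the cathode, Mn²⁺/Mn the anode: E°cell = +0.80 V, n = 2.
Overall reaction: Cd²⁺(aq) + Mn(s) → Cd(s) + Mn²⁺(aq); Q = [Mn²⁺]^1/[Cd²⁺]^1.
From E = E° − (0.0592/n) log Q: log Q = (E° − E)·n/0.0592 = (+0.80 − (+0.878))·2/0.0592 = -2.6351.
So 1·log[Cd²⁺] = 1·log(0.00109) − log Q = -2.9626 − (-2.6351) = -0.3275; [Cd²⁺] = 10^(-0.3275) ≈ 0.47 M.

0.47 M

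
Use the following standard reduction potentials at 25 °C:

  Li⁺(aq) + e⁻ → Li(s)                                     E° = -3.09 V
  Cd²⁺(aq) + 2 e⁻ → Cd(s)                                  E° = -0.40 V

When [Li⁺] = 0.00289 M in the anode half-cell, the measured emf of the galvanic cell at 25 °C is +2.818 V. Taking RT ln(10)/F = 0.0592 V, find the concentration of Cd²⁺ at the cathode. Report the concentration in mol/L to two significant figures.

Cd²⁺/Cd is the cathode, Li⁺/Li the anode: E°cell = +2.69 V, n = 2.
Overall reaction: Cd²⁺(aq) + 2 Li(s) → Cd(s) + 2 Li⁺(aq); Q = [Li⁺]^2/[Cd²⁺]^1.
From E = E° − (0.0592/n) log Q: log Q = (E° − E)·n/0.0592 = (+2.69 − (+2.818))·2/0.0592 = -4.3243.
So 1·log[Cd²⁺] = 2·log(0.00289) − log Q = -5.0782 − (-4.3243) = -0.7539; [Cd²⁺] = 10^(-0.7539) ≈ 0.18 M.

0.18 M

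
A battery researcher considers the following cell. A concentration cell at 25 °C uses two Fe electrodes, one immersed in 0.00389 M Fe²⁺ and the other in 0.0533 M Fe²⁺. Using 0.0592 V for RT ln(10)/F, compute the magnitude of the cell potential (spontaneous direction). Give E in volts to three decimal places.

+0.034 V

For a concentration cell E°cell = 0. The 0.0533 M side is the cathode (reduction is favoured where [Fe²⁺] is higher).
With n = 2, E = −(0.0592/2) log([Fe²⁺]ₐₙ/[Fe²⁺]꜀ₐₜ) = −(0.0592/2) log(0.00389/0.0533) = −(0.0592/2)(-1.137) = +0.034 V.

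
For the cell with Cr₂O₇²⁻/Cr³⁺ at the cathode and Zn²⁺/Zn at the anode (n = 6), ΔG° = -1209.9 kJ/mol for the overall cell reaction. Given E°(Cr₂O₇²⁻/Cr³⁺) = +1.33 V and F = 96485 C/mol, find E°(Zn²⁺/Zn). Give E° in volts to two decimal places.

-0.76 V

E°cell = −ΔG°/(nF) = −(-1209.9×10³)/((6)(96485)) = +2.090 V.
Since Cr₂O₇²⁻/Cr³⁺ is the cathode and Zn²⁺/Zn the anode, E°cell = E°(Cr₂O₇²⁻/Cr³⁺) − E°(Zn²⁺/Zn).
So E°(Zn²⁺/Zn) = E°(Cr₂O₇²⁻/Cr³⁺) − E°cell = (+1.33) − (+2.090) = -0.76 V.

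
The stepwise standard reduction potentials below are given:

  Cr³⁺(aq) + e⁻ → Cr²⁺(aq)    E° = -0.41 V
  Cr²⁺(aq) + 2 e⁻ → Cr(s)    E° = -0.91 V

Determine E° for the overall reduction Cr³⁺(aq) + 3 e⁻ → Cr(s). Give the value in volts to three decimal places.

Since ΔG° = −nFE° is additive over sequential reductions, n₃E°₃ = n₁E°₁ + n₂E°₂.
E°₃ = (1×-0.41 + 2×-0.91) / 3 = (-2.230) / 3 = -0.743 V.

-0.743 V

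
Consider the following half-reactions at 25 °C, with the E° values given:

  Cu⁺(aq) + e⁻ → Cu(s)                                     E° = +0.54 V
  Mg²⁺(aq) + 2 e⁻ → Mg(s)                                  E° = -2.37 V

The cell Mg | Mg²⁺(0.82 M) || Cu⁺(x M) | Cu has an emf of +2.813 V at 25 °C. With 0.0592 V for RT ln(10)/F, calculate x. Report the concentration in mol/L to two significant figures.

0.021 M

Cu⁺/Cu is the cathode, Mg²⁺/Mg the anode: E°cell = +2.91 V, n = 2.
Overall reaction: 2 Cu⁺(aq) + Mg(s) → 2 Cu(s) + Mg²⁺(aq); Q = [Mg²⁺]^1/[Cu⁺]^2.
From E = E° − (0.0592/n) log Q: log Q = (E° − E)·n/0.0592 = (+2.91 − (+2.813))·2/0.0592 = 3.2770.
So 2·log[Cu⁺] = 1·log(0.82) − log Q = -0.0862 − (3.2770) = -3.3632; log[Cu⁺] = -3.3632 / 2 = -1.6816; [Cu⁺] = 10^(-1.6816) ≈ 0.021 M.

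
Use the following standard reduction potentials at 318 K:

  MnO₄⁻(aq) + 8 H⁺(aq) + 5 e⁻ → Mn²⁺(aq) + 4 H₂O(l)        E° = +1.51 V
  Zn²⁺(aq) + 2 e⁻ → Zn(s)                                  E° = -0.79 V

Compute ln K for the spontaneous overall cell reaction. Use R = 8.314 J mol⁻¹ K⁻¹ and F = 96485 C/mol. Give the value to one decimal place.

839.4

Cathode: MnO₄⁻/Mn²⁺; anode: Zn²⁺/Zn. E°cell = (+1.51) − (-0.79) = +2.30 V, with n = 10.
ΔG° = −nFE° = −RT ln K, so ln K = nFE°/(RT) = (10)(96485)(+2.30) / ((8.314)(318)) = 839.364.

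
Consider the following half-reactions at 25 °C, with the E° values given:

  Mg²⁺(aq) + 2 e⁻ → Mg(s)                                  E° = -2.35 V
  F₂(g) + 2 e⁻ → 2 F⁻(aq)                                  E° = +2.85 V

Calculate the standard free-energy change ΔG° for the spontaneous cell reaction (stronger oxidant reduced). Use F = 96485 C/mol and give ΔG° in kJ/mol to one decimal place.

F₂/F⁻ (E° = +2.85 V) is the cathode; Mg²⁺/Mg (E° = -2.35 V) is the anode, so E°cell = +5.20 V.
Balancing electrons gives n = 2 (lcm of 2 and 2).
ΔG° = −nFE° = −(2)(96485)(+5.20) = -1,003,444 J = -1003.4 kJ/mol.

-1003.4 kJ/mol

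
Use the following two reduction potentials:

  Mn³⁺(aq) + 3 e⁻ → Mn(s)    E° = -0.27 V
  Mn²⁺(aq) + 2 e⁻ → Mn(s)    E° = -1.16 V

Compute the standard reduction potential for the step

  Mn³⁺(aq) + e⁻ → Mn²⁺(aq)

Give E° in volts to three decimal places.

Sequential free energies add, so n₃E°₃ = n₁E°₁ + n₂E°₂.
With n₃ = 3, and the known step contributing 2×(-1.16) V, the unknown satisfies 1·E° = 3×(-0.27) − 2×(-1.16) = +1.510.
E° = +1.510 / 1 = +1.510 V.

+1.510 V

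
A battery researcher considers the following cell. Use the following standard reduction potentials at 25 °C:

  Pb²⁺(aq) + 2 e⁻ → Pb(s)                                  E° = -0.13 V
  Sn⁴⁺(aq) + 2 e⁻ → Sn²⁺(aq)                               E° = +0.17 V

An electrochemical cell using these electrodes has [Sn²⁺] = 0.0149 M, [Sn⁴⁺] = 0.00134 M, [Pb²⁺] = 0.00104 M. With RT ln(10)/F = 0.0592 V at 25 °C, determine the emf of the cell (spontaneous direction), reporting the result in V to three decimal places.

Sn⁴⁺/Sn²⁺ is the cathode (higher E°), Pb²⁺/Pb the anode: E°cell = +0.17 − (-0.13) = +0.30 V, n = 2.
Overall: Sn⁴⁺(aq) + Pb(s) → Sn²⁺(aq) + Pb²⁺(aq)
Q = [Sn²⁺]·[Pb²⁺] / ([Sn⁴⁺]); log Q = -1.937.
E = E° − (0.0592/n) log Q = +0.30 − (0.0592/2)(-1.937) = +0.357 V.

+0.357 V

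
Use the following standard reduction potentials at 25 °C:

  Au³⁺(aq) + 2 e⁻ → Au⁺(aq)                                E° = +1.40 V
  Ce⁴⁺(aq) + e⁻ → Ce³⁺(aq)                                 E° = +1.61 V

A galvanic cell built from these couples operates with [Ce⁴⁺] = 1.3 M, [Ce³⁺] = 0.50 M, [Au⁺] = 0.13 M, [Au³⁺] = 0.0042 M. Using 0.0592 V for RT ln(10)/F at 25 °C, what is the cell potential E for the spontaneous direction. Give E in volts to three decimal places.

+0.279 V

Ce⁴⁺/Ce³⁺ is the cathode (higher E°), Au³⁺/Au⁺ the anode: E°cell = +1.61 − (+1.40) = +0.21 V, n = 2.
Overall: 2 Ce⁴⁺(aq) + Au⁺(aq) → 2 Ce³⁺(aq) + Au³⁺(aq)
Q = [Ce³⁺]^2·[Au³⁺] / ([Ce⁴⁺]^2·[Au⁺]); log Q = -2.321.
E = E° − (0.0592/n) log Q = +0.21 − (0.0592/2)(-2.321) = +0.279 V.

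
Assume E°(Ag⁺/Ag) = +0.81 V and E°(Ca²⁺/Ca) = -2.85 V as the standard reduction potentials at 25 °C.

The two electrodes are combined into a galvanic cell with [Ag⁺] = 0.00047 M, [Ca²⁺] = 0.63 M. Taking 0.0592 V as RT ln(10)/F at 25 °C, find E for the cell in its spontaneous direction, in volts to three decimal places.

+3.469 V

Ag⁺/Ag is the cathode (higher E°), Ca²⁺/Ca the anode: E°cell = +0.81 − (-2.85) = +3.66 V, n = 2.
Overall: 2 Ag⁺(aq) + Ca(s) → 2 Ag(s) + Ca²⁺(aq)
Q = [Ca²⁺] / ([Ag⁺]^2); log Q = 6.455.
E = E° − (0.0592/n) log Q = +3.66 − (0.0592/2)(6.455) = +3.469 V.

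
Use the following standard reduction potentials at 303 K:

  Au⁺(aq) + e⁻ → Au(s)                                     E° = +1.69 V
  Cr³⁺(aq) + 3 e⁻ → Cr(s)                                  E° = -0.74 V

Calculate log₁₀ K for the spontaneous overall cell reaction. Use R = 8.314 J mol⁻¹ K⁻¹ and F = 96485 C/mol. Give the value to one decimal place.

121.3

Cathode: Au⁺/Au; anode: Cr³⁺/Cr. E°cell = (+1.69) − (-0.74) = +2.43 V, with n = 3.
ΔG° = −nFE° = −RT ln K, so ln K = nFE°/(RT) = (3)(96485)(+2.43) / ((8.314)(303)) = 279.212.
log₁₀ K = 279.212 / ln 10 = 121.3.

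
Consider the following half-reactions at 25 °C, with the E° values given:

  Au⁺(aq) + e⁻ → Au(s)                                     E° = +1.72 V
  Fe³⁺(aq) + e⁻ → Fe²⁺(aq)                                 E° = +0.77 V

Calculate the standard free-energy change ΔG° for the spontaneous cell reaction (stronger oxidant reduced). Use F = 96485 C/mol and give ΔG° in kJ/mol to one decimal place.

-91.7 kJ/mol

Au⁺/Au (E° = +1.72 V) is the cathode; Fe³⁺/Fe²⁺ (E° = +0.77 V) is the anode, so E°cell = +0.95 V.
Balancing electrons gives n = 1 (lcm of 1 and 1).
ΔG° = −nFE° = −(1)(96485)(+0.95) = -91,661 J = -91.7 kJ/mol.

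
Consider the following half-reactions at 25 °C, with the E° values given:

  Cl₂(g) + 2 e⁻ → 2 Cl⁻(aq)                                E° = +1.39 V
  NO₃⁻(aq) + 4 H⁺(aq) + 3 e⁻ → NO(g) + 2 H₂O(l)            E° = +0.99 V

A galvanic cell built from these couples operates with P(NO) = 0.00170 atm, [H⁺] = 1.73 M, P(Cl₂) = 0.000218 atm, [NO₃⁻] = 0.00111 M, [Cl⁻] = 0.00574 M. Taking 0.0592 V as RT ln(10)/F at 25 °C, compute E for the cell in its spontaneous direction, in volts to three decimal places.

+0.409 V

Cl₂/Cl⁻ is the cathode (higher E°), NO₃⁻/NO the anode: E°cell = +1.39 − (+0.99) = +0.40 V, n = 6.
Overall: 3 Cl₂(g) + 2 NO(g) + 4 H₂O(l) → 6 Cl⁻(aq) + 2 NO₃⁻(aq) + 8 H⁺(aq)
Q = [Cl⁻]^6·[NO₃⁻]^2·[H⁺]^8 / (P(Cl₂)^3·P(NO)^2); log Q = -0.928.
E = E° − (0.0592/n) log Q = +0.40 − (0.0592/6)(-0.928) = +0.409 V.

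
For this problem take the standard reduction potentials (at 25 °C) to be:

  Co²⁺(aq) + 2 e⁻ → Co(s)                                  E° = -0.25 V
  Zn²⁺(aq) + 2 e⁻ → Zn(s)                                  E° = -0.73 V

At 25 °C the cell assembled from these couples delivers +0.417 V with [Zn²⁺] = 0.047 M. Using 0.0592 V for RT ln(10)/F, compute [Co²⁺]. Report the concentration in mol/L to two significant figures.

0.00035 M

Co²⁺/Co is the cathode, Zn²⁺/Zn the anode: E°cell = +0.48 V, n = 2.
Overall reaction: Co²⁺(aq) + Zn(s) → Co(s) + Zn²⁺(aq); Q = [Zn²⁺]^1/[Co²⁺]^1.
From E = E° − (0.0592/n) log Q: log Q = (E° − E)·n/0.0592 = (+0.48 − (+0.417))·2/0.0592 = 2.1284.
So 1·log[Co²⁺] = 1·log(0.047) − log Q = -1.3279 − (2.1284) = -3.4563; [Co²⁺] = 10^(-3.4563) ≈ 0.00035 M.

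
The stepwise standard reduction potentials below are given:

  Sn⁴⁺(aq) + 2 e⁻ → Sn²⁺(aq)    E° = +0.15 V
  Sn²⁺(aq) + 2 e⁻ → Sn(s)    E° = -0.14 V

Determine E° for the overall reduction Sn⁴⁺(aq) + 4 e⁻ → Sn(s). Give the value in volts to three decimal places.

+0.005 V

Adding the free-energy changes (−nFE°) of the two steps gives −n₃FE°₃ = −n₁FE°₁ − n₂FE°₂.
E°₃ = (2×+0.15 + 2×-0.14) / 4 = (+0.020) / 4 = +0.005 V.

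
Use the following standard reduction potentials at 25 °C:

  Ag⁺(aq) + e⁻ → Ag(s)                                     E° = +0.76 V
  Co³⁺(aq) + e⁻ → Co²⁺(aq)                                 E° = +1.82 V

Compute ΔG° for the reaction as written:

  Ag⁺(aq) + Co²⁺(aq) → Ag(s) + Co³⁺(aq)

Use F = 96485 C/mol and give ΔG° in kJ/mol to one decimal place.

As written, Ag⁺/Ag is reduced (cathode) and Co³⁺/Co²⁺ is oxidised (anode), so E°cell = (+0.76) − (+1.82) = -1.06 V.
Balancing electrons gives n = 1.
ΔG° = −nFE° = −(1)(96485)(-1.06) = 102,274 J = +102.3 kJ/mol.

+102.3 kJ/mol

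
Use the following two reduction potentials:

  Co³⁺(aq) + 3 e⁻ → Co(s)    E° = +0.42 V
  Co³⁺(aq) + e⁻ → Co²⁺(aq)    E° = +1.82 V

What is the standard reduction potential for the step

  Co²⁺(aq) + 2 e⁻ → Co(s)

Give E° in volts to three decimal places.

-0.280 V

Sequential free energies add, so n₃E°₃ = n₁E°₁ + n₂E°₂.
With n₃ = 3, and the known step contributing 1×(+1.82) V, the unknown satisfies 2·E° = 3×(+0.42) − 1×(+1.82) = -0.560.
E° = -0.560 / 2 = -0.280 V.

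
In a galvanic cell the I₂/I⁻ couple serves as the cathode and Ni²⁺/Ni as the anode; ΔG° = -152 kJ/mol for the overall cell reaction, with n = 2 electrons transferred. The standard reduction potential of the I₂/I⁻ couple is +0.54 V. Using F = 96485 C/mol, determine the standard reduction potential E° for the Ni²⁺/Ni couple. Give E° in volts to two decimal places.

E°cell = −ΔG°/(nF) = −(-152×10³)/((2)(96485)) = +0.788 V.
Since I₂/I⁻ is the cathode and Ni²⁺/Ni the anode, E°cell = E°(I₂/I⁻) − E°(Ni²⁺/Ni).
So E°(Ni²⁺/Ni) = E°(I₂/I⁻) − E°cell = (+0.54) − (+0.788) = -0.25 V.

-0.25 V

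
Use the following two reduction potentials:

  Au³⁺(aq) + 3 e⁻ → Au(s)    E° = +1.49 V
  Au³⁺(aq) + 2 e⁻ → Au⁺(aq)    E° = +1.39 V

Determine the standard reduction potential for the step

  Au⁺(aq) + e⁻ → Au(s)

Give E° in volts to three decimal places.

Sequential free energies add, so n₃E°₃ = n₁E°₁ + n₂E°₂.
With n₃ = 3, and the known step contributing 2×(+1.39) V, the unknown satisfies 1·E° = 3×(+1.49) − 2×(+1.39) = +1.690.
E° = +1.690 / 1 = +1.690 V.

+1.690 V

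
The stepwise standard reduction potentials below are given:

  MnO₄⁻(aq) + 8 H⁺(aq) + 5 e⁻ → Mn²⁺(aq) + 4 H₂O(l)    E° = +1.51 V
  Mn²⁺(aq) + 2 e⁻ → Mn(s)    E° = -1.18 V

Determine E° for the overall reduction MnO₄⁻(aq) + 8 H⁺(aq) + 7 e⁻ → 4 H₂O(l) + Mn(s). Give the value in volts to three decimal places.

+0.741 V

Standard free energies of sequential steps add: ΔG°₃ = ΔG°₁ + ΔG°₂, so n₃E°₃ = n₁E°₁ + n₂E°₂.
E°₃ = (5×+1.51 + 2×-1.18) / 7 = (+5.190) / 7 = +0.741 V.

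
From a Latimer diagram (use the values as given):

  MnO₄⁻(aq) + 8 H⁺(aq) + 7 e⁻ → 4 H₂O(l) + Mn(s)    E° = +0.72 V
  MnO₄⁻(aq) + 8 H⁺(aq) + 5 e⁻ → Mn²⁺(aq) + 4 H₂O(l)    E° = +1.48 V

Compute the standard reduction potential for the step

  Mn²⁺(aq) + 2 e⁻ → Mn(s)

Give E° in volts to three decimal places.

-1.180 V

Sequential free energies add, so n₃E°₃ = n₁E°₁ + n₂E°₂.
With n₃ = 7, and the known step contributing 5×(+1.48) V, the unknown satisfies 2·E° = 7×(+0.72) − 5×(+1.48) = -2.360.
E° = -2.360 / 2 = -1.180 V.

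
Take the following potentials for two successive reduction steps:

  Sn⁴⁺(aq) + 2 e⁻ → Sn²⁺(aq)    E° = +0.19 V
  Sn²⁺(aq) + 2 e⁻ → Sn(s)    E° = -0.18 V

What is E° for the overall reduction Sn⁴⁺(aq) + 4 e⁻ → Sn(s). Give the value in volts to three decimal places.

+0.005 V

Since ΔG° = −nFE° is additive over sequential reductions, n₃E°₃ = n₁E°₁ + n₂E°₂.
E°₃ = (2×+0.19 + 2×-0.18) / 4 = (+0.020) / 4 = +0.005 V.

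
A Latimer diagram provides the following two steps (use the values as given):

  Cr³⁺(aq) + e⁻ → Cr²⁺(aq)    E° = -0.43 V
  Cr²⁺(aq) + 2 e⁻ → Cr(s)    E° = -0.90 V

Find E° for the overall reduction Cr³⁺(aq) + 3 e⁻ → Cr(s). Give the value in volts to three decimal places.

-0.743 V

Since ΔG° = −nFE° is additive over sequential reductions, n₃E°₃ = n₁E°₁ + n₂E°₂.
E°₃ = (1×-0.43 + 2×-0.90) / 3 = (-2.230) / 3 = -0.743 V.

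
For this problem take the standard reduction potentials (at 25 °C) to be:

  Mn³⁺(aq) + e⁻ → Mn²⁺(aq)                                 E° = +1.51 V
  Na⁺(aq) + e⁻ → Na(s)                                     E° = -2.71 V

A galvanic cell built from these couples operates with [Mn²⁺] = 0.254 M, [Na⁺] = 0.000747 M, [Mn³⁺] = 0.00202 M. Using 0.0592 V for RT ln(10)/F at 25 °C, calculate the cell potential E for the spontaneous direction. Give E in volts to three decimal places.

Mn³⁺/Mn²⁺ is the cathode (higher E°), Na⁺/Na the anode: E°cell = +1.51 − (-2.71) = +4.22 V, n = 1.
Overall: Mn³⁺(aq) + Na(s) → Mn²⁺(aq) + Na⁺(aq)
Q = [Mn²⁺]·[Na⁺] / ([Mn³⁺]); log Q = -1.027.
E = E° − (0.0592/n) log Q = +4.22 − (0.0592/1)(-1.027) = +4.281 V.

+4.281 V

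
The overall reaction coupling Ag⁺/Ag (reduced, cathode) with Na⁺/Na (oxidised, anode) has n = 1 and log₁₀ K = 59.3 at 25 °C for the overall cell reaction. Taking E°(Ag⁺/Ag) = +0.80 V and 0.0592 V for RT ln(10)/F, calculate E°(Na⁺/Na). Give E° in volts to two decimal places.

-2.71 V

E°cell = (0.0592/n)·log K = (0.0592/1)(59.3) = +3.511 V.
Since Ag⁺/Ag is the cathode and Na⁺/Na the anode, E°cell = E°(Ag⁺/Ag) − E°(Na⁺/Na).
So E°(Na⁺/Na) = E°(Ag⁺/Ag) − E°cell = (+0.80) − (+3.511) = -2.71 V.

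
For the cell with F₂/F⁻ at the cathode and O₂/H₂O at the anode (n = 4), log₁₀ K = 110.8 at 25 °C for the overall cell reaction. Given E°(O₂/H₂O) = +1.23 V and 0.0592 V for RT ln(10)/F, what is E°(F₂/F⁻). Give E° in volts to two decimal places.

E°cell = (0.0592/n)·log K = (0.0592/4)(110.8) = +1.640 V.
Since F₂/F⁻ is the cathode and O₂/H₂O the anode, E°cell = E°(F₂/F⁻) − E°(O₂/H₂O).
So E°(F₂/F⁻) = E°cell + E°(O₂/H₂O) = +1.640 + (+1.23) = +2.87 V.

+2.87 V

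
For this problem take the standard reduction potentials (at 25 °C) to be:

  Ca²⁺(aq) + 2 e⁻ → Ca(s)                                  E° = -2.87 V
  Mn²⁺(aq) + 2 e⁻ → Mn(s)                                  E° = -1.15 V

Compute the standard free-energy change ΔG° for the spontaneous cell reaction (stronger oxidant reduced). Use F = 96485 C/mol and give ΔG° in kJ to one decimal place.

Mn²⁺/Mn (E° = -1.15 V) is the cathode; Ca²⁺/Ca (E° = -2.87 V) is the anode, so E°cell = +1.72 V.
Balancing electrons gives n = 2 (lcm of 2 and 2).
ΔG° = −nFE° = −(2)(96485)(+1.72) = -331,908 J = -331.9 kJ.

-331.9 kJ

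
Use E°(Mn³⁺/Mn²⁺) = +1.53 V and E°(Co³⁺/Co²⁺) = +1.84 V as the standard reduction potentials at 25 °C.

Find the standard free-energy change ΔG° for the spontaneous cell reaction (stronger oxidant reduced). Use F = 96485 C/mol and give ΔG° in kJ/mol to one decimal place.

Co³⁺/Co²⁺ (E° = +1.84 V) is the cathode; Mn³⁺/Mn²⁺ (E° = +1.53 V) is the anode, so E°cell = +0.31 V.
Balancing electrons gives n = 1 (lcm of 1 and 1).
ΔG° = −nFE° = −(1)(96485)(+0.31) = -29,910 J = -29.9 kJ/mol.

-29.9 kJ/mol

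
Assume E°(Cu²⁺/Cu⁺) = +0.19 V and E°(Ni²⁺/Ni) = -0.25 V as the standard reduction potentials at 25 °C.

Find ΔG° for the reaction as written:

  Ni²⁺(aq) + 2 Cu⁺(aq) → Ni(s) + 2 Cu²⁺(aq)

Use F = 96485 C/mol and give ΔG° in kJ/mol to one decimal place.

+84.9 kJ/mol

As written, Ni²⁺/Ni is reduced (cathode) and Cu²⁺/Cu⁺ is oxidised (anode), so E°cell = (-0.25) − (+0.19) = -0.44 V.
Balancing electrons gives n = 2.
ΔG° = −nFE° = −(2)(96485)(-0.44) = 84,907 J = +84.9 kJ/mol.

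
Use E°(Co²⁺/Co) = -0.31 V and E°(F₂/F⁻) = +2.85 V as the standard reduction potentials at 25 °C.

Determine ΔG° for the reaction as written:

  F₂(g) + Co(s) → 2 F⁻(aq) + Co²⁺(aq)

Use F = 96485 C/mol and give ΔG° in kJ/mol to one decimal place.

As written, F₂/F⁻ is reduced (cathode) and Co²⁺/Co is oxidised (anode), so E°cell = (+2.85) − (-0.31) = +3.16 V.
Balancing electrons gives n = 2.
ΔG° = −nFE° = −(2)(96485)(+3.16) = -609,785 J = -609.8 kJ/mol.

-609.8 kJ/mol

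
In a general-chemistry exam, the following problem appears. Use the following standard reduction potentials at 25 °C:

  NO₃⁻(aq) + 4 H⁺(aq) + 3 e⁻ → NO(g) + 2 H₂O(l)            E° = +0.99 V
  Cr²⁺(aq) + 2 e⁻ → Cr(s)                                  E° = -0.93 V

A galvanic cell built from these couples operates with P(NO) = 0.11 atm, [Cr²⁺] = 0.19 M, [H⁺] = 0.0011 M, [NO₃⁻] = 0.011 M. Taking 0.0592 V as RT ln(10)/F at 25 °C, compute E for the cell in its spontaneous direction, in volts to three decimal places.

+1.688 V

NO₃⁻/NO is the cathode (higher E°), Cr²⁺/Cr the anode: E°cell = +0.99 − (-0.93) = +1.92 V, n = 6.
Overall: 2 NO₃⁻(aq) + 8 H⁺(aq) + 3 Cr(s) → 2 NO(g) + 4 H₂O(l) + 3 Cr²⁺(aq)
Q = P(NO)^2·[Cr²⁺]^3 / ([NO₃⁻]^2·[H⁺]^8); log Q = 23.505.
E = E° − (0.0592/n) log Q = +1.92 − (0.0592/6)(23.505) = +1.688 V.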